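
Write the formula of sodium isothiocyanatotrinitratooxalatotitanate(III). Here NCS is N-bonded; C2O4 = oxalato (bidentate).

Na3[Ti(C2O4)(NCS)(NO3)3]

Ligands: 3 nitrato (NO3, -1), 1 isothiocyanato (NCS, -1), 1 oxalato (C2O4, -2). Ligand charge sum = -6.
With Ti in oxidation state +3, the complex ion is [Ti...]^3−.
Charge balance with sodium (+1) requires 1 complex ion per 3 sodium.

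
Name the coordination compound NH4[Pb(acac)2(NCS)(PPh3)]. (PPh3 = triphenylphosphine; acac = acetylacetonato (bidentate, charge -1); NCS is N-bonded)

ammonium bis(acetylacetonato)isothiocyanato(triphenylphosphine)plumbate(II)

The 1 ammonium counter-ion carries a total charge of +1, so each complex ion is 1−.
Ligand charges: 1×triphenylphosphine (neutral), 2×acetylacetonato (-1 each), 1×isothiocyanato (-1 each); total -3. So Pb + (-3) = 1−, giving Pb = +2.
The complex ion is anionic, so lead takes the -ate form plumbate(II).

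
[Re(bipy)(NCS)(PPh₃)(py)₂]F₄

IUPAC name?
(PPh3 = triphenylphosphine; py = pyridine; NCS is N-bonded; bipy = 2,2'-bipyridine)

The 4 fluoride counter-ions carry a total charge of -4, so each complex ion is 4+.
Ligand charges: 1×triphenylphosphine (neutral), 2×pyridine (neutral), 1×isothiocyanato (-1 each), 1×2,2'-bipyridine (neutral); total -1. So Re + (-1) = 4+, giving Re = +5.
Ligands are named alphabetically: bipyridine before isothiocyanato before pyridine before triphenylphosphine.

(2,2'-bipyridine)isothiocyanatobis(pyridine)(triphenylphosphine)rhenium(V) fluoride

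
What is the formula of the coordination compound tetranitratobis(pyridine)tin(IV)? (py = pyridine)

Ligands: 2 pyridine (py, neutral), 4 nitrato (NO3, -1). Ligand charge sum = -4.
With Sn in oxidation state +4, the complex ion is [Sn...].

[Sn(NO3)4(py)2]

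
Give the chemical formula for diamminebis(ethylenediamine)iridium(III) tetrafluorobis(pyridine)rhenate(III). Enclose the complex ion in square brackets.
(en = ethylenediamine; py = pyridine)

[Ir(en)2(NH3)2][ReF4(py)2]3

Cation [Ir…]: ligand charges 0, Ir(III) ⇒ ion charge 3+.
Anion [Re…]: ligand charges -4, Re(III) ⇒ ion charge 1−.
One 3+ cation requires 3 of the 1− anion.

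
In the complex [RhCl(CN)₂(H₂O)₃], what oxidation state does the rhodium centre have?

+3

No counter-ion: the bracketed complex is neutral.
Ligand charges: 2×CN = -2; 3×H2O neutral; 1×Cl = -1; sum -3.
Rh + (-3) = 0 ⇒ Rh is +3.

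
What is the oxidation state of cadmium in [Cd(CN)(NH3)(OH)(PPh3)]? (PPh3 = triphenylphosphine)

No counter-ion: the bracketed complex is neutral.
Ligand charges: 1×PPh3 neutral; 1×NH3 neutral; 1×CN = -1; 1×OH = -1; sum -2.
Cd + (-2) = 0 ⇒ Cd is +2.

+2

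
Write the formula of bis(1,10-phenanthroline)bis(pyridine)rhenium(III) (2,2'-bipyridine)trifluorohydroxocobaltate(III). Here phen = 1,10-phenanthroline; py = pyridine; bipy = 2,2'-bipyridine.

Cation [Re…]: ligand charges 0, Re(III) ⇒ ion charge 3+.
Anion [Co…]: ligand charges -4, Co(III) ⇒ ion charge 1−.
One 3+ cation requires 3 of the 1− anion.

[Re(phen)2(py)2][Co(bipy)F3(OH)]3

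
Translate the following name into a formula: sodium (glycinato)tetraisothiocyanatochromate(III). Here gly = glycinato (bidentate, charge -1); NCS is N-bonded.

Na2[Cr(gly)(NCS)4]

Ligands: 1 glycinato (gly, -1), 4 isothiocyanato (NCS, -1). Ligand charge sum = -5.
With Cr in oxidation state +3, the complex ion is [Cr...]^2−.
Charge balance with sodium (+1) requires 1 complex ion per 2 sodium.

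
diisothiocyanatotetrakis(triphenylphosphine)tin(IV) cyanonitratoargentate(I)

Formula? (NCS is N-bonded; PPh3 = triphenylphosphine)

[Sn(NCS)2(PPh3)4][Ag(CN)(NO3)]2

Cation [Sn…]: ligand charges -2, Sn(IV) ⇒ ion charge 2+.
Anion [Ag…]: ligand charges -2, Ag(I) ⇒ ion charge 1−.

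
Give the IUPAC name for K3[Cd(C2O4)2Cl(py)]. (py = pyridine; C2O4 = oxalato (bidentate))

The 3 potassium counter-ions carry a total charge of +3, so each complex ion is 3−.
Ligand charges: 1×pyridine (neutral), 1×chloro (-1 each), 2×oxalato (-2 each); total -5. So Cd + (-5) = 3−, giving Cd = +2.
Ligands are named alphabetically: chloro before oxalato before pyridine.
The complex ion is anionic, so cadmium takes the -ate form cadmate(II).

potassium chlorodioxalato(pyridine)cadmate(II)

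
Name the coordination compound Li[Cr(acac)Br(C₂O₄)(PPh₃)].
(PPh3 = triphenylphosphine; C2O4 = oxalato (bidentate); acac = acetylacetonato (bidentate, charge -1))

The 1 lithium counter-ion carries a total charge of +1, so each complex ion is 1−.
Ligand charges: 1×triphenylphosphine (neutral), 1×bromo (-1 each), 1×oxalato (-2 each), 1×acetylacetonato (-1 each); total -4. So Cr + (-4) = 1−, giving Cr = +3.
Ligands are named alphabetically: acetylacetonato before bromo before oxalato before triphenylphosphine.
The complex ion is anionic, so chromium takes the -ate form chromate(III).

lithium (acetylacetonato)bromooxalato(triphenylphosphine)chromate(III)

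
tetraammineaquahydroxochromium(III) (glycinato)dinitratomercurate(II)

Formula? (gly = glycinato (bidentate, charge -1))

Cation [Cr…]: ligand charges -1, Cr(III) ⇒ ion charge 2+.
Anion [Hg…]: ligand charges -3, Hg(II) ⇒ ion charge 1−.
One 2+ cation requires 2 of the 1− anion.

[Cr(H2O)(NH3)4(OH)][Hg(gly)(NO3)2]2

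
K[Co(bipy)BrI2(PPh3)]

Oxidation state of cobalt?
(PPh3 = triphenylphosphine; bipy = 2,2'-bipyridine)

1 potassium outside the brackets (+1 each) → the complex ion is 1−.
Ligand charges: 1×PPh3 neutral; 2×I = -2; 1×Br = -1; 1×bipy neutral; sum -3.
Co + (-3) = 1− ⇒ Co is +2.

+2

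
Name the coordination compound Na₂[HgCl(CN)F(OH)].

sodium chlorocyanofluorohydroxomercurate(II)

The 2 sodium counter-ions carry a total charge of +2, so each complex ion is 2−.
Ligand charges: 1×cyano (-1 each), 1×fluoro (-1 each), 1×hydroxo (-1 each), 1×chloro (-1 each); total -4. So Hg + (-4) = 2−, giving Hg = +2.
Ligands are named alphabetically: chloro before cyano before fluoro before hydroxo.
The complex ion is anionic, so mercury takes the -ate form mercurate(II).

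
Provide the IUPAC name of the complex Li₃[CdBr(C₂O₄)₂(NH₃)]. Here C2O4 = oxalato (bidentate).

lithium amminebromodioxalatocadmate(II)

The 3 lithium counter-ions carry a total charge of +3, so each complex ion is 3−.
Ligand charges: 2×oxalato (-2 each), 1×ammine (neutral), 1×bromo (-1 each); total -5. So Cd + (-5) = 3−, giving Cd = +2.
Ligands are named alphabetically: ammine before bromo before oxalato.
The complex ion is anionic, so cadmium takes the -ate form cadmate(II).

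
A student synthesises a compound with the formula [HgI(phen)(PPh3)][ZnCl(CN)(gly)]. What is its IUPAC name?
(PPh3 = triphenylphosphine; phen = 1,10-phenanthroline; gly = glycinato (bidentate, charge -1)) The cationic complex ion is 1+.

iodo(1,10-phenanthroline)(triphenylphosphine)mercury(II) chlorocyano(glycinato)zincate(II)

Both ions are complex: the cation is named first with the plain metal name, the anion second with the -ate form; each ion's ligands are alphabetised independently.
The complex cation is given as 1+; its ligand charges sum to -1, so Hg = +2.
A 1:1 salt means the anion carries the equal and opposite charge, 1−.
Anion: ligand charges sum to -3; for the ion to be 1−, Zn = +2.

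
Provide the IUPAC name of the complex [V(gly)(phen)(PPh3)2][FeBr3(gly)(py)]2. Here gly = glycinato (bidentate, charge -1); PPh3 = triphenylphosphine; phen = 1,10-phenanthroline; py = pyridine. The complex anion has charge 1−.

(glycinato)(1,10-phenanthroline)bis(triphenylphosphine)vanadium(III) tribromo(glycinato)(pyridine)ferrate(III)

Both ions are complex: the cation is named first with the plain metal name, the anion second with the -ate form; each ion's ligands are alphabetised independently.
The complex anion is given as 1−; its ligand charges sum to -4, so Fe = +3.
With 2 anions per cation, the cation must be 2×1 = 2+.
Cation: ligand charges sum to -1; for the ion to be 2+, V = +3.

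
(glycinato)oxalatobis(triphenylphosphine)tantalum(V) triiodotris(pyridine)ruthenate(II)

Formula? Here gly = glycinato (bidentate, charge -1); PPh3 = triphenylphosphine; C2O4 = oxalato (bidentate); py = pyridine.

Cation [Ta…]: ligand charges -3, Ta(V) ⇒ ion charge 2+.
Anion [Ru…]: ligand charges -3, Ru(II) ⇒ ion charge 1−.

[Ta(C2O4)(gly)(PPh3)2][RuI3(py)3]2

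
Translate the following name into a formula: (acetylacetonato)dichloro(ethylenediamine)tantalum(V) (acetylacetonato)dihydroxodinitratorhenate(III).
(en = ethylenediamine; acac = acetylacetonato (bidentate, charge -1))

[Ta(acac)Cl2(en)][Re(acac)(NO3)2(OH)2]

Cation [Ta…]: ligand charges -3, Ta(V) ⇒ ion charge 2+.
Anion [Re…]: ligand charges -5, Re(III) ⇒ ion charge 2−.
One 2+ cation balances one 2− anion.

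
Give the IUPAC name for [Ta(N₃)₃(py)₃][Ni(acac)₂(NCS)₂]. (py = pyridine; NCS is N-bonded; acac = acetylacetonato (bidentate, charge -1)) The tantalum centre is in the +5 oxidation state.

Both ions are complex: the cation is named first with the plain metal name, the anion second with the -ate form; each ion's ligands are alphabetised independently.
Ta is given as +5; the cation's ligand charges sum to -3, so the complex cation is 2+.
A 1:1 salt means the anion carries the equal and opposite charge, 2−.
Anion: ligand charges sum to -4; for the ion to be 2−, Ni = +2.

triazidotris(pyridine)tantalum(V) bis(acetylacetonato)diisothiocyanatonickelate(II)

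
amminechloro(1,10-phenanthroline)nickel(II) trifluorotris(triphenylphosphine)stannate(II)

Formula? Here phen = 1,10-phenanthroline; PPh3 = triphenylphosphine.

[NiCl(NH3)(phen)][SnF3(PPh3)3]

Cation [Ni…]: ligand charges -1, Ni(II) ⇒ ion charge 1+.
Anion [Sn…]: ligand charges -3, Sn(II) ⇒ ion charge 1−.
One 1+ cation balances one 1− anion.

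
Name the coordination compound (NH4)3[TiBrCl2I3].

ammonium bromodichlorotriiodotitanate(III)

The 3 ammonium counter-ions carry a total charge of +3, so each complex ion is 3−.
Ligand charges: 2×chloro (-1 each), 3×iodo (-1 each), 1×bromo (-1 each); total -6. So Ti + (-6) = 3−, giving Ti = +3.
Ligands are named alphabetically: bromo before chloro before iodo.
The complex ion is anionic, so titanium takes the -ate form titanate(III).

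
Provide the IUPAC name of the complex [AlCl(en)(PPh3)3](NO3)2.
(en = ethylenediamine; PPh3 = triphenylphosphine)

The 2 nitrate counter-ions carry a total charge of -2, so each complex ion is 2+.
Ligand charges: 1×ethylenediamine (neutral), 3×triphenylphosphine (neutral), 1×chloro (-1 each); total -1. So Al + (-1) = 2+, giving Al = +3.
Ligands are named alphabetically: chloro before ethylenediamine before triphenylphosphine.

chloro(ethylenediamine)tris(triphenylphosphine)aluminium(III) nitrate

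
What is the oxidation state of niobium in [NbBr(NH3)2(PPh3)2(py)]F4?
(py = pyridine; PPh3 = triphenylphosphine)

+5

4 fluoride outside the brackets (-1 each) → the complex ion is 4+.
Ligand charges: 1×Br = -1; 2×NH3 neutral; 1×py neutral; 2×PPh3 neutral; sum -1.
Nb + (-1) = 4+ ⇒ Nb is +5.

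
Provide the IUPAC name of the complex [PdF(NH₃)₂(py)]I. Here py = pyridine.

The 1 iodide counter-ion carries a total charge of -1, so each complex ion is 1+.
Ligand charges: 1×fluoro (-1 each), 1×pyridine (neutral), 2×ammine (neutral); total -1. So Pd + (-1) = 1+, giving Pd = +2.
Ligands are named alphabetically: ammine before fluoro before pyridine.

diamminefluoro(pyridine)palladium(II) iodide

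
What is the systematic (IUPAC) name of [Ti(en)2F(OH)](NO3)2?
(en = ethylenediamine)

The 2 nitrate counter-ions carry a total charge of -2, so each complex ion is 2+.
Ligand charges: 1×hydroxo (-1 each), 1×fluoro (-1 each), 2×ethylenediamine (neutral); total -2. So Ti + (-2) = 2+, giving Ti = +4.
Ligands are named alphabetically: ethylenediamine before fluoro before hydroxo.

bis(ethylenediamine)fluorohydroxotitanium(IV) nitrate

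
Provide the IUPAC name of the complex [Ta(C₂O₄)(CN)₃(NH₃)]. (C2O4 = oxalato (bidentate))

There is no counter-ion, so the complex is neutral overall.
Ligand charges: 1×ammine (neutral), 3×cyano (-1 each), 1×oxalato (-2 each); total -5. So Ta + (-5) = 0, giving Ta = +5.
Ligands are named alphabetically: ammine before cyano before oxalato.

amminetricyanooxalatotantalum(V)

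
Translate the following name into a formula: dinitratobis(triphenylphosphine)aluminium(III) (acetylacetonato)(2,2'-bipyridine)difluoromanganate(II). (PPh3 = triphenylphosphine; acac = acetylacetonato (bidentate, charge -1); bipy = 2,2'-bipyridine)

[Al(NO3)2(PPh3)2][Mn(acac)(bipy)F2]

Cation [Al…]: ligand charges -2, Al(III) ⇒ ion charge 1+.
Anion [Mn…]: ligand charges -3, Mn(II) ⇒ ion charge 1−.
One 1+ cation balances one 1− anion.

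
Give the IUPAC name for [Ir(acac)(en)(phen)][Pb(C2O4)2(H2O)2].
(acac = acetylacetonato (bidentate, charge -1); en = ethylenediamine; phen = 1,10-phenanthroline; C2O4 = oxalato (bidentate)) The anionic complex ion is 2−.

(acetylacetonato)(ethylenediamine)(1,10-phenanthroline)iridium(III) diaquadioxalatoplumbate(II)

Both ions are complex: the cation is named first with the plain metal name, the anion second with the -ate form; each ion's ligands are alphabetised independently.
The complex anion is given as 2−; its ligand charges sum to -4, so Pb = +2.
A 1:1 salt means the cation carries the equal and opposite charge, 2+.
Cation: ligand charges sum to -1; for the ion to be 2+, Ir = +3.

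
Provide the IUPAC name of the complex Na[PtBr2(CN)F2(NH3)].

The 1 sodium counter-ion carries a total charge of +1, so each complex ion is 1−.
Ligand charges: 2×bromo (-1 each), 1×ammine (neutral), 1×cyano (-1 each), 2×fluoro (-1 each); total -5. So Pt + (-5) = 1−, giving Pt = +4.
The complex ion is anionic, so platinum takes the -ate form platinate(IV).

sodium amminedibromocyanodifluoroplatinate(IV)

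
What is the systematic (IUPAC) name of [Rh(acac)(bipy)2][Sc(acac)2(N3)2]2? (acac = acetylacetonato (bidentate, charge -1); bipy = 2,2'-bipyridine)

(acetylacetonato)bis(2,2'-bipyridine)rhodium(III) bis(acetylacetonato)diazidoscandate(III)

Both ions are complex: the cation is named first with the plain metal name, the anion second with the -ate form; each ion's ligands are alphabetised independently.
Scandium is always +3 in its complexes; the anion's ligand charges sum to -4, so the complex anion is 1−.
With 2 anions per cation, the cation must be 2×1 = 2+.
Cation: ligand charges sum to -1; for the ion to be 2+, Rh = +3.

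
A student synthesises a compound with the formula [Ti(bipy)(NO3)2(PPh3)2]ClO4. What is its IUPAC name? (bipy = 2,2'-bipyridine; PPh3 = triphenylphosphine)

The 1 perchlorate counter-ion carries a total charge of -1, so each complex ion is 1+.
Ligand charges: 1×2,2'-bipyridine (neutral), 2×triphenylphosphine (neutral), 2×nitrato (-1 each); total -2. So Ti + (-2) = 1+, giving Ti = +3.
Ligands are named alphabetically: bipyridine before nitrato before triphenylphosphine.

(2,2'-bipyridine)dinitratobis(triphenylphosphine)titanium(III) perchlorate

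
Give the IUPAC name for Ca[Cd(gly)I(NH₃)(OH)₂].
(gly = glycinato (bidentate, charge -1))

The 1 calcium counter-ion carries a total charge of +2, so each complex ion is 2−.
Ligand charges: 2×hydroxo (-1 each), 1×iodo (-1 each), 1×glycinato (-1 each), 1×ammine (neutral); total -4. So Cd + (-4) = 2−, giving Cd = +2.
Ligands are named alphabetically: ammine before glycinato before hydroxo before iodo.
The complex ion is anionic, so cadmium takes the -ate form cadmate(II).

calcium ammine(glycinato)dihydroxoiodocadmate(II)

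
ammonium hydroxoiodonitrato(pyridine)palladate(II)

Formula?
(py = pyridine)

Ligands: 1 iodo (I, -1), 1 nitrato (NO3, -1), 1 hydroxo (OH, -1), 1 pyridine (py, neutral). Ligand charge sum = -3.
With Pd in oxidation state +2, the complex ion is [Pd...]^1−.
Charge balance with ammonium (+1) requires 1 complex ion per 1 ammonium.

NH4[PdI(NO3)(OH)(py)]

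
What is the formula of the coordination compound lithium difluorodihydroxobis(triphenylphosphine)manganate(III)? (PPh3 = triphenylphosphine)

Li[MnF2(OH)2(PPh3)2]

Ligands: 2 triphenylphosphine (PPh3, neutral), 2 hydroxo (OH, -1), 2 fluoro (F, -1). Ligand charge sum = -4.
With Mn in oxidation state +3, the complex ion is [Mn...]^1−.
Charge balance with lithium (+1) requires 1 complex ion per 1 lithium.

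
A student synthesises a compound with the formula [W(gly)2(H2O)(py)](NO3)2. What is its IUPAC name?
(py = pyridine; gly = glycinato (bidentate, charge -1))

aquabis(glycinato)(pyridine)tungsten(IV) nitrate

The 2 nitrate counter-ions carry a total charge of -2, so each complex ion is 2+.
Ligand charges: 1×pyridine (neutral), 1×aqua (neutral), 2×glycinato (-1 each); total -2. So W + (-2) = 2+, giving W = +4.
Ligands are named alphabetically: aqua before glycinato before pyridine.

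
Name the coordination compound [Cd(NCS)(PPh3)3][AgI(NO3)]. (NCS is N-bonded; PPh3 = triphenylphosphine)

Cadmium is always +2 in its complexes; the cation's ligand charges sum to -1, so the complex cation is 1+.
A 1:1 salt means the anion carries the equal and opposite charge, 1−.
Anion: ligand charges sum to -2; for the ion to be 1−, Ag = +1.

isothiocyanatotris(triphenylphosphine)cadmium(II) iodonitratoargentate(I)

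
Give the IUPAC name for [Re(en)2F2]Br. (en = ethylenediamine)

bis(ethylenediamine)difluororhenium(III) bromide

The 1 bromide counter-ion carries a total charge of -1, so each complex ion is 1+.
Ligand charges: 2×ethylenediamine (neutral), 2×fluoro (-1 each); total -2. So Re + (-2) = 1+, giving Re = +3.
Ligands are named alphabetically: ethylenediamine before fluoro.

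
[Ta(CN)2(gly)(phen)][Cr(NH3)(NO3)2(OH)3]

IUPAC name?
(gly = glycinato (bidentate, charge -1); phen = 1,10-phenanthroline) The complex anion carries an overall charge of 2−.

Both ions are complex: the cation is named first with the plain metal name, the anion second with the -ate form; each ion's ligands are alphabetised independently.
The complex anion is given as 2−; its ligand charges sum to -5, so Cr = +3.
A 1:1 salt means the cation carries the equal and opposite charge, 2+.
Cation: ligand charges sum to -3; for the ion to be 2+, Ta = +5.

dicyano(glycinato)(1,10-phenanthroline)tantalum(V) amminetrihydroxodinitratochromate(III)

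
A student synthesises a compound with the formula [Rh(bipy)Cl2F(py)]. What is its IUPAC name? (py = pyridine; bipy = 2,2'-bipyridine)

There is no counter-ion, so the complex is neutral overall.
Ligand charges: 1×pyridine (neutral), 2×chloro (-1 each), 1×2,2'-bipyridine (neutral), 1×fluoro (-1 each); total -3. So Rh + (-3) = 0, giving Rh = +3.
Ligands are named alphabetically: bipyridine before chloro before fluoro before pyridine.

(2,2'-bipyridine)dichlorofluoro(pyridine)rhodium(III)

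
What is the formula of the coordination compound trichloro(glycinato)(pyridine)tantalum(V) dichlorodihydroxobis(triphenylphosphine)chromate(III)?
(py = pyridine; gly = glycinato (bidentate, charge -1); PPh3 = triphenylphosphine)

Cation [Ta…]: ligand charges -4, Ta(V) ⇒ ion charge 1+.
Anion [Cr…]: ligand charges -4, Cr(III) ⇒ ion charge 1−.

[TaCl3(gly)(py)][CrCl2(OH)2(PPh3)2]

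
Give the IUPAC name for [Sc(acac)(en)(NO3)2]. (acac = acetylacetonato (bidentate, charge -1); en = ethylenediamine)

There is no counter-ion, so the complex is neutral overall.
Ligand charges: 1×acetylacetonato (-1 each), 1×ethylenediamine (neutral), 2×nitrato (-1 each); total -3. So Sc + (-3) = 0, giving Sc = +3.
Ligands are named alphabetically: acetylacetonato before ethylenediamine before nitrato.

(acetylacetonato)(ethylenediamine)dinitratoscandium(III)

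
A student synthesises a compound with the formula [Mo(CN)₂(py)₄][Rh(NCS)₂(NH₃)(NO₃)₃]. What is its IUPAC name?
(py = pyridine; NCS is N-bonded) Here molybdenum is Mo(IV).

dicyanotetrakis(pyridine)molybdenum(IV) amminediisothiocyanatotrinitratorhodate(III)

Mo is given as +4; the cation's ligand charges sum to -2, so the complex cation is 2+.
A 1:1 salt means the anion carries the equal and opposite charge, 2−.
Anion: ligand charges sum to -5; for the ion to be 2−, Rh = +3.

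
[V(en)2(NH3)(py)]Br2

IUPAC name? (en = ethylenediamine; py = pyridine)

The 2 bromide counter-ions carry a total charge of -2, so each complex ion is 2+.
Ligand charges: 1×ammine (neutral), 2×ethylenediamine (neutral), 1×pyridine (neutral); total 0. So V + (0) = 2+, giving V = +2.
Ligands are named alphabetically: ammine before ethylenediamine before pyridine.

amminebis(ethylenediamine)(pyridine)vanadium(II) bromide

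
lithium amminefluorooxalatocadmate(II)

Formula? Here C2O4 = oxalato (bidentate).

Ligands: 1 oxalato (C2O4, -2), 1 fluoro (F, -1), 1 ammine (NH3, neutral). Ligand charge sum = -3.
With Cd in oxidation state +2, the complex ion is [Cd...]^1−.
Charge balance with lithium (+1) requires 1 complex ion per 1 lithium.

Li[Cd(C2O4)F(NH3)]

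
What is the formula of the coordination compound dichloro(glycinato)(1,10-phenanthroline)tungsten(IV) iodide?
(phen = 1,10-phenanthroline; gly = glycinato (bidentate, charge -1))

Ligands: 1 1,10-phenanthroline (phen, neutral), 2 chloro (Cl, -1), 1 glycinato (gly, -1). Ligand charge sum = -3.
Charge balance with iodide (-1) requires 1 complex ion per 1 iodide.

[WCl2(gly)(phen)]I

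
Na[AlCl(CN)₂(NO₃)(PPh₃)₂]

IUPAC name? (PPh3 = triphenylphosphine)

The 1 sodium counter-ion carries a total charge of +1, so each complex ion is 1−.
Ligand charges: 2×cyano (-1 each), 2×triphenylphosphine (neutral), 1×chloro (-1 each), 1×nitrato (-1 each); total -4. So Al + (-4) = 1−, giving Al = +3.
Ligands are named alphabetically: chloro before cyano before nitrato before triphenylphosphine.
The complex ion is anionic, so aluminium takes the -ate form aluminate(III).

sodium chlorodicyanonitratobis(triphenylphosphine)aluminate(III)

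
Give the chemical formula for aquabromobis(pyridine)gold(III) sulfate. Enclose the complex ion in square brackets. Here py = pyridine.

[AuBr(H2O)(py)2]SO4

Ligands: 1 bromo (Br, -1), 1 aqua (H2O, neutral), 2 pyridine (py, neutral). Ligand charge sum = -1.
With Au in oxidation state +3, the complex ion is [Au...]^2+.
Charge balance with sulfate (-2) requires 1 complex ion per 1 sulfate.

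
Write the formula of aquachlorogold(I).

Ligands: 1 chloro (Cl, -1), 1 aqua (H2O, neutral). Ligand charge sum = -1.
With Au in oxidation state +1, the complex ion is [Au...].

[AuCl(H2O)]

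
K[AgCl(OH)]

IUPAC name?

The 1 potassium counter-ion carries a total charge of +1, so each complex ion is 1−.
Ligand charges: 1×chloro (-1 each), 1×hydroxo (-1 each); total -2. So Ag + (-2) = 1−, giving Ag = +1.
The complex ion is anionic, so silver takes the -ate form argentate(I).

potassium chlorohydroxoargentate(I)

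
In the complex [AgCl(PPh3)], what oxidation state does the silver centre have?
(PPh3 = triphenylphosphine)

No counter-ion: the bracketed complex is neutral.
Ligand charges: 1×PPh3 neutral; 1×Cl = -1; sum -1.
Ag + (-1) = 0 ⇒ Ag is +1.

+1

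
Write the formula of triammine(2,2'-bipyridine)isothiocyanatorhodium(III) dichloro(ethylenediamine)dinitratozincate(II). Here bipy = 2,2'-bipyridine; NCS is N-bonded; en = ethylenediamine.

Cation [Rh…]: ligand charges -1, Rh(III) ⇒ ion charge 2+.
Anion [Zn…]: ligand charges -4, Zn(II) ⇒ ion charge 2−.
One 2+ cation balances one 2− anion.

[Rh(bipy)(NCS)(NH3)3][ZnCl2(en)(NO3)2]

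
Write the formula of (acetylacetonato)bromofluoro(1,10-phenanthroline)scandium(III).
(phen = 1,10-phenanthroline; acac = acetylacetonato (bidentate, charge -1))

[Sc(acac)BrF(phen)]

Ligands: 1 1,10-phenanthroline (phen, neutral), 1 fluoro (F, -1), 1 acetylacetonato (acac, -1), 1 bromo (Br, -1). Ligand charge sum = -3.
With Sc in oxidation state +3, the complex ion is [Sc...].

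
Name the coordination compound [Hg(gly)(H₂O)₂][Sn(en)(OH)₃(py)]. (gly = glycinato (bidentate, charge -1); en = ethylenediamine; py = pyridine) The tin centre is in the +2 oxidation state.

diaqua(glycinato)mercury(II) (ethylenediamine)trihydroxo(pyridine)stannate(II)

Both ions are complex: the cation is named first with the plain metal name, the anion second with the -ate form; each ion's ligands are alphabetised independently.
Sn is given as +2; the anion's ligand charges sum to -3, so the complex anion is 1−.
A 1:1 salt means the cation carries the equal and opposite charge, 1+.
Cation: ligand charges sum to -1; for the ion to be 1+, Hg = +2.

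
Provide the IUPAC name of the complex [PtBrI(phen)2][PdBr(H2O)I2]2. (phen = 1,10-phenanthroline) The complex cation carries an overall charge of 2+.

Both ions are complex: the cation is named first with the plain metal name, the anion second with the -ate form; each ion's ligands are alphabetised independently.
The complex cation is given as 2+; its ligand charges sum to -2, so Pt = +4.
With 2 anions per cation, each anion must be 2/2 = 1−.
Anion: ligand charges sum to -3; for the ion to be 1−, Pd = +2.

bromoiodobis(1,10-phenanthroline)platinum(IV) aquabromodiiodopalladate(II)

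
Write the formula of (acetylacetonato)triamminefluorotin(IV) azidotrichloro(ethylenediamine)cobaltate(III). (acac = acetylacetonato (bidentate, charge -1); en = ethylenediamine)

Cation [Sn…]: ligand charges -2, Sn(IV) ⇒ ion charge 2+.
Anion [Co…]: ligand charges -4, Co(III) ⇒ ion charge 1−.

[Sn(acac)F(NH3)3][CoCl3(en)(N3)]2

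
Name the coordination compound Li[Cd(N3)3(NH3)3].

lithium triamminetriazidocadmate(II)

The 1 lithium counter-ion carries a total charge of +1, so each complex ion is 1−.
Ligand charges: 3×azido (-1 each), 3×ammine (neutral); total -3. So Cd + (-3) = 1−, giving Cd = +2.
Ligands are named alphabetically: ammine before azido.
The complex ion is anionic, so cadmium takes the -ate form cadmate(II).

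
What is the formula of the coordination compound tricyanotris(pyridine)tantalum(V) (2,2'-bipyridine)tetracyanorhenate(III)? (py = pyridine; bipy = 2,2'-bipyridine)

Cation [Ta…]: ligand charges -3, Ta(V) ⇒ ion charge 2+.
Anion [Re…]: ligand charges -4, Re(III) ⇒ ion charge 1−.
One 2+ cation requires 2 of the 1− anion.

[Ta(CN)3(py)3][Re(bipy)(CN)4]2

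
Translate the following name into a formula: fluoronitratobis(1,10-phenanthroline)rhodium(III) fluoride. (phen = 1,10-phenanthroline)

Ligands: 2 1,10-phenanthroline (phen, neutral), 1 fluoro (F, -1), 1 nitrato (NO3, -1). Ligand charge sum = -2.
Charge balance with fluoride (-1) requires 1 complex ion per 1 fluoride.

[RhF(NO3)(phen)2]F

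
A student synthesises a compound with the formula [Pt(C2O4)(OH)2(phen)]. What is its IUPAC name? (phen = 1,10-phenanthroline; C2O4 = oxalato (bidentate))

There is no counter-ion, so the complex is neutral overall.
Ligand charges: 1×1,10-phenanthroline (neutral), 1×oxalato (-2 each), 2×hydroxo (-1 each); total -4. So Pt + (-4) = 0, giving Pt = +4.
Ligands are named alphabetically: hydroxo before oxalato before phenanthroline.

dihydroxooxalato(1,10-phenanthroline)platinum(IV)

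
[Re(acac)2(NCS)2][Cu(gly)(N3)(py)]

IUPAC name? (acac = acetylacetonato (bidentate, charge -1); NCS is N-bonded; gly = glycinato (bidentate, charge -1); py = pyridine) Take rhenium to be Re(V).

bis(acetylacetonato)diisothiocyanatorhenium(V) azido(glycinato)(pyridine)cuprate(I)

Re is given as +5; the cation's ligand charges sum to -4, so the complex cation is 1+.
A 1:1 salt means the anion carries the equal and opposite charge, 1−.
Anion: ligand charges sum to -2; for the ion to be 1−, Cu = +1.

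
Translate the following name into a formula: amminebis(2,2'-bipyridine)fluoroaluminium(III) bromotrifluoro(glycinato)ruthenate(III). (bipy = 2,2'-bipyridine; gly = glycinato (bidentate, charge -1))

Cation [Al…]: ligand charges -1, Al(III) ⇒ ion charge 2+.
Anion [Ru…]: ligand charges -5, Ru(III) ⇒ ion charge 2−.

[Al(bipy)2F(NH3)][RuBrF3(gly)]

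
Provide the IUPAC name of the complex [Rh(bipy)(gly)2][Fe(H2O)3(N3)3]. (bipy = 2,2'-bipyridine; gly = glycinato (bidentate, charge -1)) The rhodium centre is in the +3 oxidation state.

(2,2'-bipyridine)bis(glycinato)rhodium(III) triaquatriazidoferrate(II)

Both ions are complex: the cation is named first with the plain metal name, the anion second with the -ate form; each ion's ligands are alphabetised independently.
Rh is given as +3; the cation's ligand charges sum to -2, so the complex cation is 1+.
A 1:1 salt means the anion carries the equal and opposite charge, 1−.
Anion: ligand charges sum to -3; for the ion to be 1−, Fe = +2.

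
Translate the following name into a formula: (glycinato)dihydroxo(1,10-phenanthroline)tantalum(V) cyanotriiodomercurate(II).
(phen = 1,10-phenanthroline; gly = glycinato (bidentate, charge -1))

[Ta(gly)(OH)2(phen)][Hg(CN)I3]

Cation [Ta…]: ligand charges -3, Ta(V) ⇒ ion charge 2+.
Anion [Hg…]: ligand charges -4, Hg(II) ⇒ ion charge 2−.
One 2+ cation balances one 2− anion.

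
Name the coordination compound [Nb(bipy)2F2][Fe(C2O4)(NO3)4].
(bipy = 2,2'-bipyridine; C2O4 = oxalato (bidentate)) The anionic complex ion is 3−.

Both ions are complex: the cation is named first with the plain metal name, the anion second with the -ate form; each ion's ligands are alphabetised independently.
The complex anion is given as 3−; its ligand charges sum to -6, so Fe = +3.
A 1:1 salt means the cation carries the equal and opposite charge, 3+.
Cation: ligand charges sum to -2; for the ion to be 3+, Nb = +5.

bis(2,2'-bipyridine)difluoroniobium(V) tetranitratooxalatoferrate(III)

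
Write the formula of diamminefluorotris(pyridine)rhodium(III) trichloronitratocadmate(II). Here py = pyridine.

[RhF(NH3)2(py)3][CdCl3(NO3)]

Cation [Rh…]: ligand charges -1, Rh(III) ⇒ ion charge 2+.
Anion [Cd…]: ligand charges -4, Cd(II) ⇒ ion charge 2−.
One 2+ cation balances one 2− anion.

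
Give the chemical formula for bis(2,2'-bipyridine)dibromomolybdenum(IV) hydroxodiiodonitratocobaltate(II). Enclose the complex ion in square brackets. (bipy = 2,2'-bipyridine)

[Mo(bipy)2Br2][CoI2(NO3)(OH)]

Cation [Mo…]: ligand charges -2, Mo(IV) ⇒ ion charge 2+.
Anion [Co…]: ligand charges -4, Co(II) ⇒ ion charge 2−.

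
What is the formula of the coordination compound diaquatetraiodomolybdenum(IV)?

Ligands: 4 iodo (I, -1), 2 aqua (H2O, neutral). Ligand charge sum = -4.
With Mo in oxidation state +4, the complex ion is [Mo...].

[Mo(H2O)2I4]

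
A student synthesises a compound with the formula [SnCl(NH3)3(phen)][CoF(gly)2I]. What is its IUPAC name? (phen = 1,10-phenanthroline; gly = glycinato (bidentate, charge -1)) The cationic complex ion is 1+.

triamminechloro(1,10-phenanthroline)tin(II) fluorobis(glycinato)iodocobaltate(III)

The complex cation is given as 1+; its ligand charges sum to -1, so Sn = +2.
A 1:1 salt means the anion carries the equal and opposite charge, 1−.
Anion: ligand charges sum to -4; for the ion to be 1−, Co = +3.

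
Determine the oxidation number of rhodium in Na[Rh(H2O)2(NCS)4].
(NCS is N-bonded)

+3

1 sodium outside the brackets (+1 each) → the complex ion is 1−.
Ligand charges: 2×H2O neutral; 4×NCS = -4; sum -4.
Rh + (-4) = 1− ⇒ Rh is +3.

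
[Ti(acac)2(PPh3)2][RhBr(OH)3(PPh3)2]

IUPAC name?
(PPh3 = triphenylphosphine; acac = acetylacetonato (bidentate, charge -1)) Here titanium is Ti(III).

Both ions are complex: the cation is named first with the plain metal name, the anion second with the -ate form; each ion's ligands are alphabetised independently.
Ti is given as +3; the cation's ligand charges sum to -2, so the complex cation is 1+.
A 1:1 salt means the anion carries the equal and opposite charge, 1−.
Anion: ligand charges sum to -4; for the ion to be 1−, Rh = +3.

bis(acetylacetonato)bis(triphenylphosphine)titanium(III) bromotrihydroxobis(triphenylphosphine)rhodate(III)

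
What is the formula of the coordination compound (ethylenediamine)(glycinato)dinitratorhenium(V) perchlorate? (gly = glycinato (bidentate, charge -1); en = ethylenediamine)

Ligands: 1 glycinato (gly, -1), 1 ethylenediamine (en, neutral), 2 nitrato (NO3, -1). Ligand charge sum = -3.
With Re in oxidation state +5, the complex ion is [Re...]^2+.
Charge balance with perchlorate (-1) requires 1 complex ion per 2 perchlorate.

[Re(en)(gly)(NO3)2](ClO4)2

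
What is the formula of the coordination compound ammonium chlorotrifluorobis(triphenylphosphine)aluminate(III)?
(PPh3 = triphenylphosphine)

NH4[AlClF3(PPh3)2]

Ligands: 1 chloro (Cl, -1), 2 triphenylphosphine (PPh3, neutral), 3 fluoro (F, -1). Ligand charge sum = -4.
Charge balance with ammonium (+1) requires 1 complex ion per 1 ammonium.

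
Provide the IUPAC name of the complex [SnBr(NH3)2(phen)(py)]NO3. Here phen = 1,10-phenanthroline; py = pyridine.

The 1 nitrate counter-ion carries a total charge of -1, so each complex ion is 1+.
Ligand charges: 1×1,10-phenanthroline (neutral), 2×ammine (neutral), 1×bromo (-1 each), 1×pyridine (neutral); total -1. So Sn + (-1) = 1+, giving Sn = +2.
Ligands are named alphabetically: ammine before bromo before phenanthroline before pyridine.

diamminebromo(1,10-phenanthroline)(pyridine)tin(II) nitrate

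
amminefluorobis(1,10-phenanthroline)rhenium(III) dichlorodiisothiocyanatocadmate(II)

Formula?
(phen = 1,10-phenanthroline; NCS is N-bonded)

[ReF(NH3)(phen)2][CdCl2(NCS)2]

Cation [Re…]: ligand charges -1, Re(III) ⇒ ion charge 2+.
Anion [Cd…]: ligand charges -4, Cd(II) ⇒ ion charge 2−.
One 2+ cation balances one 2− anion.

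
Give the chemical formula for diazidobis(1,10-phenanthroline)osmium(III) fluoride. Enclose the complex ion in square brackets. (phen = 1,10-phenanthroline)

Ligands: 2 1,10-phenanthroline (phen, neutral), 2 azido (N3, -1). Ligand charge sum = -2.
Charge balance with fluoride (-1) requires 1 complex ion per 1 fluoride.

[Os(N3)2(phen)2]F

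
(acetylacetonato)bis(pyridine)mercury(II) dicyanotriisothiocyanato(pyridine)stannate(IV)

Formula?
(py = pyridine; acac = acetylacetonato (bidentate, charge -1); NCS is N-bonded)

Cation [Hg…]: ligand charges -1, Hg(II) ⇒ ion charge 1+.
Anion [Sn…]: ligand charges -5, Sn(IV) ⇒ ion charge 1−.

[Hg(acac)(py)2][Sn(CN)2(NCS)3(py)]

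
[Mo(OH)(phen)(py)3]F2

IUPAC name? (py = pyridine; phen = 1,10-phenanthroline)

hydroxo(1,10-phenanthroline)tris(pyridine)molybdenum(III) fluoride

The 2 fluoride counter-ions carry a total charge of -2, so each complex ion is 2+.
Ligand charges: 1×hydroxo (-1 each), 3×pyridine (neutral), 1×1,10-phenanthroline (neutral); total -1. So Mo + (-1) = 2+, giving Mo = +3.
Ligands are named alphabetically: hydroxo before phenanthroline before pyridine.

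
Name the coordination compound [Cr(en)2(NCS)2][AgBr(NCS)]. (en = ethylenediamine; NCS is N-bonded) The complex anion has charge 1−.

Both ions are complex: the cation is named first with the plain metal name, the anion second with the -ate form; each ion's ligands are alphabetised independently.
The complex anion is given as 1−; its ligand charges sum to -2, so Ag = +1.
A 1:1 salt means the cation carries the equal and opposite charge, 1+.
Cation: ligand charges sum to -2; for the ion to be 1+, Cr = +3.

bis(ethylenediamine)diisothiocyanatochromium(III) bromoisothiocyanatoargentate(I)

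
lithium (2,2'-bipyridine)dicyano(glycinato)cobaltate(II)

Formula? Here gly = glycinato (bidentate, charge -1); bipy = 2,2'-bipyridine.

Ligands: 1 glycinato (gly, -1), 2 cyano (CN, -1), 1 2,2'-bipyridine (bipy, neutral). Ligand charge sum = -3.
With Co in oxidation state +2, the complex ion is [Co...]^1−.
Charge balance with lithium (+1) requires 1 complex ion per 1 lithium.

Li[Co(bipy)(CN)2(gly)]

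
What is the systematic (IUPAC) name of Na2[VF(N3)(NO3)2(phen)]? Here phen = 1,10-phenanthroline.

sodium azidofluorodinitrato(1,10-phenanthroline)vanadate(II)

The 2 sodium counter-ions carry a total charge of +2, so each complex ion is 2−.
Ligand charges: 1×fluoro (-1 each), 2×nitrato (-1 each), 1×1,10-phenanthroline (neutral), 1×azido (-1 each); total -4. So V + (-4) = 2−, giving V = +2.
Ligands are named alphabetically: azido before fluoro before nitrato before phenanthroline.
The complex ion is anionic, so vanadium takes the -ate form vanadate(II).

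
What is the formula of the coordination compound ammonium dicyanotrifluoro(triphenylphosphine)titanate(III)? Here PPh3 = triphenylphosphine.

(NH4)2[Ti(CN)2F3(PPh3)]

Ligands: 3 fluoro (F, -1), 2 cyano (CN, -1), 1 triphenylphosphine (PPh3, neutral). Ligand charge sum = -5.
Charge balance with ammonium (+1) requires 1 complex ion per 2 ammonium.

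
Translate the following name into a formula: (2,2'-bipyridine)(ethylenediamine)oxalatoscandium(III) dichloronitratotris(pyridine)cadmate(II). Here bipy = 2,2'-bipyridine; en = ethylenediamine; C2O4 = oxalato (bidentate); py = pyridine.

Cation [Sc…]: ligand charges -2, Sc(III) ⇒ ion charge 1+.
Anion [Cd…]: ligand charges -3, Cd(II) ⇒ ion charge 1−.

[Sc(bipy)(C2O4)(en)][CdCl2(NO3)(py)3]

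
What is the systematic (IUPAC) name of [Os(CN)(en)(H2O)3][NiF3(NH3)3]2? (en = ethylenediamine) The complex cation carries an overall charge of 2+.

triaquacyano(ethylenediamine)osmium(III) triamminetrifluoronickelate(II)

Both ions are complex: the cation is named first with the plain metal name, the anion second with the -ate form; each ion's ligands are alphabetised independently.
The complex cation is given as 2+; its ligand charges sum to -1, so Os = +3.
With 2 anions per cation, each anion must be 2/2 = 1−.
Anion: ligand charges sum to -3; for the ion to be 1−, Ni = +2.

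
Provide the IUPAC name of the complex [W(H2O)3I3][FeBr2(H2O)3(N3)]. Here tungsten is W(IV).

triaquatriiodotungsten(IV) triaquaazidodibromoferrate(II)

Both ions are complex: the cation is named first with the plain metal name, the anion second with the -ate form; each ion's ligands are alphabetised independently.
W is given as +4; the cation's ligand charges sum to -3, so the complex cation is 1+.
A 1:1 salt means the anion carries the equal and opposite charge, 1−.
Anion: ligand charges sum to -3; for the ion to be 1−, Fe = +2.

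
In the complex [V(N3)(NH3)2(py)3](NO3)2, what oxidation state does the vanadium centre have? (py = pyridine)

+3

2 nitrate outside the brackets (-1 each) → the complex ion is 2+.
Ligand charges: 1×N3 = -1; 2×NH3 neutral; 3×py neutral; sum -1.
V + (-1) = 2+ ⇒ V is +3.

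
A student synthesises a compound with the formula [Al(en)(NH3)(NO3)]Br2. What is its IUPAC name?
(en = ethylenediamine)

The 2 bromide counter-ions carry a total charge of -2, so each complex ion is 2+.
Ligand charges: 1×ammine (neutral), 1×nitrato (-1 each), 1×ethylenediamine (neutral); total -1. So Al + (-1) = 2+, giving Al = +3.
Ligands are named alphabetically: ammine before ethylenediamine before nitrato.

ammine(ethylenediamine)nitratoaluminium(III) bromide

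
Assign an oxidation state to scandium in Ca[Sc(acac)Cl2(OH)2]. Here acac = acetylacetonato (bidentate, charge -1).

+3

1 calcium outside the brackets (+2 each) → the complex ion is 2−.
Ligand charges: 1×acac = -1; 2×OH = -2; 2×Cl = -2; sum -5.
Sc + (-5) = 2− ⇒ Sc is +3.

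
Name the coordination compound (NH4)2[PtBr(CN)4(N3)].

The 2 ammonium counter-ions carry a total charge of +2, so each complex ion is 2−.
Ligand charges: 4×cyano (-1 each), 1×bromo (-1 each), 1×azido (-1 each); total -6. So Pt + (-6) = 2−, giving Pt = +4.
The complex ion is anionic, so platinum takes the -ate form platinate(IV).

ammonium azidobromotetracyanoplatinate(IV)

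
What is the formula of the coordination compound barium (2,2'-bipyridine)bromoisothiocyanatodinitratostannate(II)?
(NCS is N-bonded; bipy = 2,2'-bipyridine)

Ligands: 1 bromo (Br, -1), 2 nitrato (NO3, -1), 1 isothiocyanato (NCS, -1), 1 2,2'-bipyridine (bipy, neutral). Ligand charge sum = -4.
With Sn in oxidation state +2, the complex ion is [Sn...]^2−.
Charge balance with barium (+2) requires 1 complex ion per 1 barium.

Ba[Sn(bipy)Br(NCS)(NO3)2]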